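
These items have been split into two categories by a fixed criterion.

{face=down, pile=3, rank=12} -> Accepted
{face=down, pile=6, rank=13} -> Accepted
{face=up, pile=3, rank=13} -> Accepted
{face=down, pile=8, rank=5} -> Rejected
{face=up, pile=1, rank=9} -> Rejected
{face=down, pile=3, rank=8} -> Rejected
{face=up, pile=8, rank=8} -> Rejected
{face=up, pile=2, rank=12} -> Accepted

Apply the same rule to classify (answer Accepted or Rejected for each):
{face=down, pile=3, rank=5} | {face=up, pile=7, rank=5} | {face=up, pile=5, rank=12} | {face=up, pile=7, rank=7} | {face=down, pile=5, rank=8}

Rejected, Rejected, Accepted, Rejected, Rejected

A rule that fits every label: rank ≥ 12 — true of each 'Accepted' example, false of each 'Rejected' one.
{face=down, pile=3, rank=5} — rank = 5, hence Rejected.
{face=up, pile=7, rank=5} — rank = 5, hence Rejected.
{face=up, pile=5, rank=12} — rank = 12, hence Accepted.
{face=up, pile=7, rank=7} — rank = 7, hence Rejected.
{face=down, pile=5, rank=8} — rank = 8, hence Rejected.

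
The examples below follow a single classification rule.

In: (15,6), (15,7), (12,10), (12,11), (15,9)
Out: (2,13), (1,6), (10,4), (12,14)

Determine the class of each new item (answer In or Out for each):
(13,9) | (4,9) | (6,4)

In, Out, Out

The distinguishing property — first > second AND sum ≥ 15 — holds for all the 'In' cases and none of the 'Out' cases.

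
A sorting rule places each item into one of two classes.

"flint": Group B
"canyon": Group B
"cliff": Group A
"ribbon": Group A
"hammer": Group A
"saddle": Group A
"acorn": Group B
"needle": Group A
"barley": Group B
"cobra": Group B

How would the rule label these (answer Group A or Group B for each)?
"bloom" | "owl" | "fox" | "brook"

Checking candidate rules against both groups, what survives is: has a double letter.
"bloom" → 'oo' doubled → Group A.
"owl" → no doubled letter → Group B.
"fox" → no doubled letter → Group B.
"brook" → 'oo' doubled → Group A.

Group A, Group B, Group B, Group A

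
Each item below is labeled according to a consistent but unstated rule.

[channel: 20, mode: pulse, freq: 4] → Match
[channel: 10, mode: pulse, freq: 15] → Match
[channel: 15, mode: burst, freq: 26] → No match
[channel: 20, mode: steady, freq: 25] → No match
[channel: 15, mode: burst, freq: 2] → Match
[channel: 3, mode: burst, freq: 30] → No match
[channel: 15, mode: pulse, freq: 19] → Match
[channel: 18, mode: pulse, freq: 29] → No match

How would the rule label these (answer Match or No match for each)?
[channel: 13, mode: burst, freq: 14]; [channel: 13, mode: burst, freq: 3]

Match, Match

The simplest hypothesis consistent with all the labels is: freq ≤ 19.
[channel: 13, mode: burst, freq: 14] — freq = 14, hence Match. [channel: 13, mode: burst, freq: 3] — freq = 3, hence Match.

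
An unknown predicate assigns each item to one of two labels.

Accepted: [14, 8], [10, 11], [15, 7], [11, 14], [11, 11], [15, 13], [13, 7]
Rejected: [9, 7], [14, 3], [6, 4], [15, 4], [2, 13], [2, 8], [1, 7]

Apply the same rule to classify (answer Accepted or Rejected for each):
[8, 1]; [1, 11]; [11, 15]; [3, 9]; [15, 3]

'Accepted' ⟺ sum ≥ 20.
[8, 1]: 8+1 = 9 — does not fit, so Rejected. [1, 11]: 1+11 = 12 — does not fit, so Rejected. [11, 15]: 11+15 = 26 — fits, so Accepted. [3, 9]: 3+9 = 12 — does not fit, so Rejected. [15, 3]: 15+3 = 18 — does not fit, so Rejected.

Rejected, Rejected, Accepted, Rejected, Rejected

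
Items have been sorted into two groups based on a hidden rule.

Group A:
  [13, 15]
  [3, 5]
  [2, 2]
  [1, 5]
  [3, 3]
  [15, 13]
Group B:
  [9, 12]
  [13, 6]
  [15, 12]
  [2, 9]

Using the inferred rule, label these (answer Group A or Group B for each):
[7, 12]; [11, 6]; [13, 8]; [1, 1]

Group B, Group B, Group B, Group A

The pattern is that an item is 'Group A' exactly when: sum is even.
[7, 12]: 7+12 = 19 — doesn't match, so Group B.
[11, 6]: 11+6 = 17 — doesn't match, so Group B.
[13, 8]: 13+8 = 21 — doesn't match, so Group B.
[1, 1]: 1+1 = 2 — checks out, so Group A.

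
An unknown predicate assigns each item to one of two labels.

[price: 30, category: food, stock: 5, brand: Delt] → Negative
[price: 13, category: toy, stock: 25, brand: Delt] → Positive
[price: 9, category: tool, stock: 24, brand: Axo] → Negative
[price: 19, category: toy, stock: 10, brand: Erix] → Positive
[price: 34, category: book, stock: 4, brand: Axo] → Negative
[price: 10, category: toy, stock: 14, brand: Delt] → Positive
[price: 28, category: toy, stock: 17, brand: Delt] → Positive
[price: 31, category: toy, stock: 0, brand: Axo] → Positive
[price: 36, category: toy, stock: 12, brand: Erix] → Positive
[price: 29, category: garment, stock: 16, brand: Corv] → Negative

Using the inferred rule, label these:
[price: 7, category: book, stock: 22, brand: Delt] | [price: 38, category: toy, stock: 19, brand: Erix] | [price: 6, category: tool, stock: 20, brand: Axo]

Negative, Positive, Negative

The pattern is that an item is 'Positive' exactly when: category is toy.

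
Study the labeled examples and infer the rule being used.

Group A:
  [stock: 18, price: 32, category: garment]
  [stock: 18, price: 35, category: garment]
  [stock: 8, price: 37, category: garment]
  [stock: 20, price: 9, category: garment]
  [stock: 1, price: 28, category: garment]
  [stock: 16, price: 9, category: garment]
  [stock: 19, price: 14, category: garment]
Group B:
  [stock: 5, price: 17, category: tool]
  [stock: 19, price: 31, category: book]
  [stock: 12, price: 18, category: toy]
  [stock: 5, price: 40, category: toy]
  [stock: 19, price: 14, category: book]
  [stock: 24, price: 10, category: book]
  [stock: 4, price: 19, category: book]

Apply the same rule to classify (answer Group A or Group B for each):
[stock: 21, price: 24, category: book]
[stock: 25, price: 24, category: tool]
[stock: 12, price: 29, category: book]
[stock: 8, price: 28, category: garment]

The pattern is that an item is 'Group A' exactly when: category is garment.
[stock: 21, price: 24, category: book]: Group B (category is book).
[stock: 25, price: 24, category: tool]: Group B (category is tool).
[stock: 12, price: 29, category: book]: Group B (category is book).
[stock: 8, price: 28, category: garment]: Group A (category is garment).

Group B, Group B, Group B, Group A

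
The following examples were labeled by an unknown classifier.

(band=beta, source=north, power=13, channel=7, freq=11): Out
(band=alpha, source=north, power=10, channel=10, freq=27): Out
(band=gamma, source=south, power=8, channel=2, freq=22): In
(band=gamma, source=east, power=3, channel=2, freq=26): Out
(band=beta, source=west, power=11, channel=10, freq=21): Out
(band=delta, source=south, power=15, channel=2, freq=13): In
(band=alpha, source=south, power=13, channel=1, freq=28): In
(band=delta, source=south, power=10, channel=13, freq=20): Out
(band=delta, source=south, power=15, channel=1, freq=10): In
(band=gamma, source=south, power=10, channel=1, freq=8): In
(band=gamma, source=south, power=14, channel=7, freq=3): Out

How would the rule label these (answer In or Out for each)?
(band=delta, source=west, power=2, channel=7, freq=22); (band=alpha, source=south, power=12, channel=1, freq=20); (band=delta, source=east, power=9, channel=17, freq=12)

Out, In, Out

Every 'In' example satisfies: source is south AND channel ≤ 2. None of the 'Out' examples do.
Out: (band=delta, source=west, power=2, channel=7, freq=22), since source is west, channel = 7. In: (band=alpha, source=south, power=12, channel=1, freq=20), since source is south, channel = 1. Out: (band=delta, source=east, power=9, channel=17, freq=12), since source is east, channel = 17.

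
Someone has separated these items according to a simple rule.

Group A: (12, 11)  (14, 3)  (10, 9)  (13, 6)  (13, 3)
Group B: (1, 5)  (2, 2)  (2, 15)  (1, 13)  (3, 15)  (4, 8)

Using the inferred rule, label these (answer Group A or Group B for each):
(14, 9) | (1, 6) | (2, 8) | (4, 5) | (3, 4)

'Group A' ⟺ first > second.
(14, 9): 14 > 9 — meets the rule, so Group A. (1, 6): 1 < 6 — doesn't qualify, so Group B. (2, 8): 2 < 8 — doesn't qualify, so Group B. (4, 5): 4 < 5 — doesn't qualify, so Group B. (3, 4): 3 < 4 — doesn't qualify, so Group B.

Group A, Group B, Group B, Group B, Group B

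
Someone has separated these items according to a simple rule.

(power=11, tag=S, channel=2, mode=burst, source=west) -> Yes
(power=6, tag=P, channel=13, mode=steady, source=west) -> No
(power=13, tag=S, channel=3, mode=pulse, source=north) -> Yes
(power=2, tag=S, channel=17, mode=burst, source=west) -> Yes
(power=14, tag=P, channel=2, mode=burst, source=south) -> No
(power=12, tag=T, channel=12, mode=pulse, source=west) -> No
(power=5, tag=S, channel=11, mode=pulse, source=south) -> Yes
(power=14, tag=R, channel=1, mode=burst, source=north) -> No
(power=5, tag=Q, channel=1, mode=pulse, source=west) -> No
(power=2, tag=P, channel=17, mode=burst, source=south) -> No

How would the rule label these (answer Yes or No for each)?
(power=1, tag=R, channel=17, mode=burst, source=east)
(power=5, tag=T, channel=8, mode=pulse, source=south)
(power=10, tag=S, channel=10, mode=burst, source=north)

No, No, Yes

The distinguishing property — tag is S — holds for all the 'Yes' cases and none of the 'No' cases.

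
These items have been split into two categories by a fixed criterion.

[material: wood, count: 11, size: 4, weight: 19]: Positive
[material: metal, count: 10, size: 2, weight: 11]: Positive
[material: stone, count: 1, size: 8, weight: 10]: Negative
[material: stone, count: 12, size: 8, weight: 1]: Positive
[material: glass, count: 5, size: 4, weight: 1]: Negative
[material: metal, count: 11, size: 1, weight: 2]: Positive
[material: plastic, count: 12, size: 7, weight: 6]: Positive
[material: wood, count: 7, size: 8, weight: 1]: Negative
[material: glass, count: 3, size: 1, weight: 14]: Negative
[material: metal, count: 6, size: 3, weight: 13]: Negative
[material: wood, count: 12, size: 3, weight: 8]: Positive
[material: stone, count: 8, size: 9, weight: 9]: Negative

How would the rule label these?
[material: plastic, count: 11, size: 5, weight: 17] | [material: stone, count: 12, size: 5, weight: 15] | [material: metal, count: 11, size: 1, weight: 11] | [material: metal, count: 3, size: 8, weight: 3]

Positive, Positive, Positive, Negative

The common property of the 'Positive' items is: count ≥ 10. No 'Negative' item has it.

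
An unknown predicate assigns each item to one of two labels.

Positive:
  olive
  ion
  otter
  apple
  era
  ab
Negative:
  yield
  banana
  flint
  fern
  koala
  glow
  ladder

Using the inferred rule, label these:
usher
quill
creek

The simplest hypothesis consistent with all the labels is: starts with a vowel.
usher: Positive (starts with 'u').
quill: Negative (starts with 'q').
creek: Negative (starts with 'c').

Positive, Negative, Negative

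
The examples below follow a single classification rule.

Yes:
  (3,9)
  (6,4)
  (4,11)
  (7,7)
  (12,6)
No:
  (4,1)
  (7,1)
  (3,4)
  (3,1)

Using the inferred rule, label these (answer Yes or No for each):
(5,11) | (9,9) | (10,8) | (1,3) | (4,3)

The pattern is that an item is 'Yes' exactly when: sum ≥ 10.
(5,11) → 5+11 = 16 → Yes.
(9,9) → 9+9 = 18 → Yes.
(10,8) → 10+8 = 18 → Yes.
(1,3) → 1+3 = 4 → No.
(4,3) → 4+3 = 7 → No.

Yes, Yes, Yes, No, No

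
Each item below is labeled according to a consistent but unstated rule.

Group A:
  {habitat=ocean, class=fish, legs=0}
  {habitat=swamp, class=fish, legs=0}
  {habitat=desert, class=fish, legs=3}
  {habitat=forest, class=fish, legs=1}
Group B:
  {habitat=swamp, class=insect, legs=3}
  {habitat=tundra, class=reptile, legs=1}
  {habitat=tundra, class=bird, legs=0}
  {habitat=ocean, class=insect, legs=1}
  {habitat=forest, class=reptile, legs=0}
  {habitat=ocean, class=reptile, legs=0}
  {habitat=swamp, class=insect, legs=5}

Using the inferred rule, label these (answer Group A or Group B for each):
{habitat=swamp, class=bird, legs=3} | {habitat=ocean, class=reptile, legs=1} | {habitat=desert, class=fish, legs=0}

Group B, Group B, Group A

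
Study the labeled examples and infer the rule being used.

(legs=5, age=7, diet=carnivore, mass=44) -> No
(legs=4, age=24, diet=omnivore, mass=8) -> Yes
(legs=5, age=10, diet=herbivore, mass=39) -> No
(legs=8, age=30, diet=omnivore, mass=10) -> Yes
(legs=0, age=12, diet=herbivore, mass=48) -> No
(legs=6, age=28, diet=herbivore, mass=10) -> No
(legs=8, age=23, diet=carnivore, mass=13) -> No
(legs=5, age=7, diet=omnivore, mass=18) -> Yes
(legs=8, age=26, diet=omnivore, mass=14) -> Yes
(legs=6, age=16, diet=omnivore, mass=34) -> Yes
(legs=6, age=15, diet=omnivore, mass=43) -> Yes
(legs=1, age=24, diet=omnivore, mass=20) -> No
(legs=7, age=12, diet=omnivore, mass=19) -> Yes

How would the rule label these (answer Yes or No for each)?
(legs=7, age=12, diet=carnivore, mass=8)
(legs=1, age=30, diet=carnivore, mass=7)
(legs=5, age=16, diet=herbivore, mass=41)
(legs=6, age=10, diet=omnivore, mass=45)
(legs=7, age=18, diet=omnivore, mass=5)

No, No, No, Yes, Yes

A rule that fits every label: diet is omnivore AND legs ≥ 4 — true of each 'Yes' example, false of each 'No' one.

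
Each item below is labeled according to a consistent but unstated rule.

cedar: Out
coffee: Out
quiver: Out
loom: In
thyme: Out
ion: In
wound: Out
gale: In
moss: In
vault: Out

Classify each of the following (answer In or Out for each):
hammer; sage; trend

Rule: length ≤ 4. This holds for each 'In' example and fails for each 'Out' one.
hammer: length 6 — doesn't qualify, so Out.
sage: length 4 — meets the rule, so In.
trend: length 5 — doesn't qualify, so Out.

Out, In, Out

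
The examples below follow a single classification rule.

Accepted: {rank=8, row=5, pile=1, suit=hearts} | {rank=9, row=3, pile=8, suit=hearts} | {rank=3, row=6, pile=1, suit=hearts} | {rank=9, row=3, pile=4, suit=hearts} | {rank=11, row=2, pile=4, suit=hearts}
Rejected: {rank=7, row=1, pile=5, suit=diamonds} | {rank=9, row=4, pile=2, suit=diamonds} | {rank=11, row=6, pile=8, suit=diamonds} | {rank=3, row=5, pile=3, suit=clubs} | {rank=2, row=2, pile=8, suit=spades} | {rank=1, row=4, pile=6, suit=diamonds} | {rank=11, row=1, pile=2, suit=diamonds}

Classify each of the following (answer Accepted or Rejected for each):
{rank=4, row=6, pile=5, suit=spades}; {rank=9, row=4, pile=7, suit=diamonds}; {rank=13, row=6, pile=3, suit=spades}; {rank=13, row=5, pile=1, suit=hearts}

Rejected, Rejected, Rejected, Accepted

Looking at the examples, the only property every 'Accepted' case has and every 'Rejected' case lacks is: suit is hearts.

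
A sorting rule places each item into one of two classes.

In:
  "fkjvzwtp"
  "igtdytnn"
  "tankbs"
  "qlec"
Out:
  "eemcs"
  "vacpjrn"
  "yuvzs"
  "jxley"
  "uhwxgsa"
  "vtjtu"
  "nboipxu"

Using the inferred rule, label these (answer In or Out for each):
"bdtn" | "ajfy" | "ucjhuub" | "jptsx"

'In' ⟺ even length.
"bdtn": In (length 4).
"ajfy": In (length 4).
"ucjhuub": Out (length 7).
"jptsx": Out (length 5).

In, In, Out, Out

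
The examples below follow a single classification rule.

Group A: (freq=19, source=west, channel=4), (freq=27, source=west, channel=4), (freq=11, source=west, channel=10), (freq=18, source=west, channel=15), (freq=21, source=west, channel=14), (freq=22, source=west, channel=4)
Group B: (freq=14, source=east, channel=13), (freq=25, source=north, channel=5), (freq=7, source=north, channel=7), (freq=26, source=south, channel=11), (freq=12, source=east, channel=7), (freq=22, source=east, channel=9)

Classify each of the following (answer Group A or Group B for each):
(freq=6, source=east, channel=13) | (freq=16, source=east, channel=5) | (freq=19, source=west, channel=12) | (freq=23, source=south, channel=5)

'Group A' ⟺ source is west.
Group B: (freq=6, source=east, channel=13), since source is east. Group B: (freq=16, source=east, channel=5), since source is east. Group A: (freq=19, source=west, channel=12), since source is west. Group B: (freq=23, source=south, channel=5), since source is south.

Group B, Group B, Group A, Group B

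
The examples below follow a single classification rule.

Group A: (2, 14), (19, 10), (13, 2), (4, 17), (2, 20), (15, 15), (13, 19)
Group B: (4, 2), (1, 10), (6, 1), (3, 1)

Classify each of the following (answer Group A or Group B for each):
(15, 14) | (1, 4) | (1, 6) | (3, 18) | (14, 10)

'Group A' ⟺ sum ≥ 15.
(15, 14): 15+14 = 29 — passes, so Group A.
(1, 4): 1+4 = 5 — doesn't qualify, so Group B.
(1, 6): 1+6 = 7 — doesn't qualify, so Group B.
(3, 18): 3+18 = 21 — passes, so Group A.
(14, 10): 14+10 = 24 — passes, so Group A.

Group A, Group B, Group B, Group A, Group A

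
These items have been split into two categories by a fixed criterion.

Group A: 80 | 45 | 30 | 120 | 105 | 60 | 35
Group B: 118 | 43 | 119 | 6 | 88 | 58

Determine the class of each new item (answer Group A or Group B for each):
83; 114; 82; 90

Group B, Group B, Group B, Group A

All 'Group A' examples share one property — multiple of 5 — and every 'Group B' example lacks it.
83: Group B (83 = 5·16 + 3).
114: Group B (114 = 5·22 + 4).
82: Group B (82 = 5·16 + 2).
90: Group A (90 = 5·18).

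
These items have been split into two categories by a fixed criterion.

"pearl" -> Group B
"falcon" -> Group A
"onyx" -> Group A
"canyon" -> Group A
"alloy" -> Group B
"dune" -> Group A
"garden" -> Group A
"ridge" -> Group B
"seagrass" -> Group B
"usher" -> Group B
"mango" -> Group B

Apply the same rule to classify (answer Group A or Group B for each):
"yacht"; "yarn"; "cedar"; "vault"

'Group A' ⟺ even length AND contains 'n'.
"yacht": length 5, no 'n', doesn't match → Group B. "yarn": length 4, has 'n', meets the rule → Group A. "cedar": length 5, no 'n', doesn't match → Group B. "vault": length 5, no 'n', doesn't match → Group B.

Group B, Group A, Group B, Group B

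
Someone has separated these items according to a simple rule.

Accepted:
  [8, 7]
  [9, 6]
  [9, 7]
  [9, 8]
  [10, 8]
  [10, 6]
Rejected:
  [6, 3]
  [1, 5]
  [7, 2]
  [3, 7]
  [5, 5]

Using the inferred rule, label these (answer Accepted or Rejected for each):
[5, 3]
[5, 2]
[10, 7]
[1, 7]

Rejected, Rejected, Accepted, Rejected

The classifier is using: sum ≥ 15.
Rejected: [5, 3], since 5+3 = 8. Rejected: [5, 2], since 5+2 = 7. Accepted: [10, 7], since 10+7 = 17. Rejected: [1, 7], since 1+7 = 8.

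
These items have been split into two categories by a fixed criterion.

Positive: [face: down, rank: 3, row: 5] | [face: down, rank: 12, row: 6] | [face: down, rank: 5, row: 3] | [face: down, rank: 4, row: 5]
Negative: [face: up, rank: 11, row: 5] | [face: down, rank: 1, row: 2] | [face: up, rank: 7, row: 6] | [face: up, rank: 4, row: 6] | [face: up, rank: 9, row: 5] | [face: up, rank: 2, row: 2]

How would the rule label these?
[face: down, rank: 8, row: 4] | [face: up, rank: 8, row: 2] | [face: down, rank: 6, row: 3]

Positive, Negative, Positive

The rule appears to be: face is down AND row ≥ 3.
[face: down, rank: 8, row: 4]: face is down, row = 4, fits → Positive.
[face: up, rank: 8, row: 2]: face is up, row = 2, lacks this property → Negative.
[face: down, rank: 6, row: 3]: face is down, row = 3, fits → Positive.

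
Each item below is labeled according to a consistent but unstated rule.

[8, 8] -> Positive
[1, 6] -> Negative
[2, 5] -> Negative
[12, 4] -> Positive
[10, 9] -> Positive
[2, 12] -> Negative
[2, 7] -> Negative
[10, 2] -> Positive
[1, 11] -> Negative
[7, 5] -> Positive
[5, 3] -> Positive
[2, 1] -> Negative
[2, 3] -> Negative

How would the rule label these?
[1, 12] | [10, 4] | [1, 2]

Negative, Positive, Negative

'Positive' ⟺ first ≥ 3.
Negative: [1, 12], since first 1.
Positive: [10, 4], since first 10.
Negative: [1, 2], since first 1.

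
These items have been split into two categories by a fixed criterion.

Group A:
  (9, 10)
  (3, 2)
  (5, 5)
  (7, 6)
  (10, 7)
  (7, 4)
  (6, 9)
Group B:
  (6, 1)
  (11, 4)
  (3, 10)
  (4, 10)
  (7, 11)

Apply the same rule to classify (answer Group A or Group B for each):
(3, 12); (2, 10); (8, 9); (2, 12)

Group B, Group B, Group A, Group B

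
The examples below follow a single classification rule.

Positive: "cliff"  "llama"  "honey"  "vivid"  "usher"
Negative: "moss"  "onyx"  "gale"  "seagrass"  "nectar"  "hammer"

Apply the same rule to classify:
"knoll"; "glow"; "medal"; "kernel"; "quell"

Positive, Negative, Positive, Negative, Positive

Every 'Positive' example satisfies: odd length. None of the 'Negative' examples do.
"knoll": Positive (length 5).
"glow": Negative (length 4).
"medal": Positive (length 5).
"kernel": Negative (length 6).
"quell": Positive (length 5).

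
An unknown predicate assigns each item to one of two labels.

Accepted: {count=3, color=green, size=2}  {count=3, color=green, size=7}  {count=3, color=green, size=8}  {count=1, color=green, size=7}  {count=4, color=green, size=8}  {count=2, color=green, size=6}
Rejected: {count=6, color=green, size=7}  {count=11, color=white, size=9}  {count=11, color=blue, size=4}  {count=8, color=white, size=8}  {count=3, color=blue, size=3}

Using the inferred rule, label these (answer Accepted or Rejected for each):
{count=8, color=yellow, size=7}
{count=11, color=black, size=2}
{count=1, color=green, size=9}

Rejected, Rejected, Accepted

One predicate separates the groups cleanly: color is green AND count ≤ 4.
{count=8, color=yellow, size=7}: Rejected (color is yellow, count = 8).
{count=11, color=black, size=2}: Rejected (color is black, count = 11).
{count=1, color=green, size=9}: Accepted (color is green, count = 1).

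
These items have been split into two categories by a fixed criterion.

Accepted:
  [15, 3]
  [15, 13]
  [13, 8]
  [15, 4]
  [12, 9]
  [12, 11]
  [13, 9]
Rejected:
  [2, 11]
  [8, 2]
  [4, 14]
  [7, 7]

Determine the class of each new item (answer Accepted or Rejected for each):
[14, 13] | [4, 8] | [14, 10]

The pattern is that an item is 'Accepted' exactly when: first ≥ 9.
[14, 13] — first 14, hence Accepted.
[4, 8] — first 4, hence Rejected.
[14, 10] — first 14, hence Accepted.

Accepted, Rejected, Accepted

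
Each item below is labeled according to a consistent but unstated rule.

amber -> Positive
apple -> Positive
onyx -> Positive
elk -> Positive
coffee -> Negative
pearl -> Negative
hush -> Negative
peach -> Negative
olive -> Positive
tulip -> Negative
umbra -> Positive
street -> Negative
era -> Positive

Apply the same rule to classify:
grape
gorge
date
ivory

Negative, Negative, Negative, Positive

The distinguishing property — starts with a vowel — holds for all the 'Positive' cases and none of the 'Negative' cases.
grape → starts with 'g' → Negative. gorge → starts with 'g' → Negative. date → starts with 'd' → Negative. ivory → starts with 'i' → Positive.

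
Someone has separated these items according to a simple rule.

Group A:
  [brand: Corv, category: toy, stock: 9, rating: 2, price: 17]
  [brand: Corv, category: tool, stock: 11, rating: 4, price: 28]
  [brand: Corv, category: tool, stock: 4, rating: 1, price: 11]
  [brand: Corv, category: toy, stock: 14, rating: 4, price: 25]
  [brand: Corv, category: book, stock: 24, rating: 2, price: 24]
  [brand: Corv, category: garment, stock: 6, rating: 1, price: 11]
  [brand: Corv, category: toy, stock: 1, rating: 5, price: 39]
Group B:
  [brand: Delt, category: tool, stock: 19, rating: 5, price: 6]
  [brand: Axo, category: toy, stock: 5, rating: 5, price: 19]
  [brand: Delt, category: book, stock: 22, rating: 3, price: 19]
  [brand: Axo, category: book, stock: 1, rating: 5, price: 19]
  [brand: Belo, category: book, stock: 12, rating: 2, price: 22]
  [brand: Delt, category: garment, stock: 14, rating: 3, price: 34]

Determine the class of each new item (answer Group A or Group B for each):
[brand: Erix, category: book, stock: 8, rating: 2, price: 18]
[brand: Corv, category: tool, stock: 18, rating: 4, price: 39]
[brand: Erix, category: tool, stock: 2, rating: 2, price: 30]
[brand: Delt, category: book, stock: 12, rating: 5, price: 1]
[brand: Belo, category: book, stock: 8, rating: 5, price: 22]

Group B, Group A, Group B, Group B, Group B

One predicate separates the groups cleanly: brand is Corv.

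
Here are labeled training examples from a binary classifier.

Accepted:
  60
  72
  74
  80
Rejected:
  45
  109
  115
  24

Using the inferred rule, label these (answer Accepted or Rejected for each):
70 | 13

'Accepted' ⟺ even AND at least 45.
70 — 70 is even, 70 ≥ 45, hence Accepted. 13 — 13 is odd, 13 < 45, hence Rejected.

Accepted, Rejected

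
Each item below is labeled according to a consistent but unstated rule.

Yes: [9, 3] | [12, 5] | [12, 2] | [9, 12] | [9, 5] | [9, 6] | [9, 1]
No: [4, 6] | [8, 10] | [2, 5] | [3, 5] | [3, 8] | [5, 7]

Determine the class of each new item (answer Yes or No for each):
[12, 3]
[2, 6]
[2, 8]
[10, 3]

Yes, No, No, Yes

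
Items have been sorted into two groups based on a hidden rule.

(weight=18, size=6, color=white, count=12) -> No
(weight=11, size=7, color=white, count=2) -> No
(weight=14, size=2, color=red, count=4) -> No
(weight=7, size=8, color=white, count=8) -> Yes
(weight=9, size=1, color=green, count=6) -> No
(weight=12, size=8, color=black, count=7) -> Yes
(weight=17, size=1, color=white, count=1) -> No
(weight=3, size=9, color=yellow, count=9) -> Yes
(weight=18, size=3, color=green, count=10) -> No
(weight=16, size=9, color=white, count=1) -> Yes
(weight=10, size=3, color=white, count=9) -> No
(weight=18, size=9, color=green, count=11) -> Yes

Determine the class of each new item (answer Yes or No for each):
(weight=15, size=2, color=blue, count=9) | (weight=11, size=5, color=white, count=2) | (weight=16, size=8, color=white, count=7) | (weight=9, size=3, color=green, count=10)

No, No, Yes, No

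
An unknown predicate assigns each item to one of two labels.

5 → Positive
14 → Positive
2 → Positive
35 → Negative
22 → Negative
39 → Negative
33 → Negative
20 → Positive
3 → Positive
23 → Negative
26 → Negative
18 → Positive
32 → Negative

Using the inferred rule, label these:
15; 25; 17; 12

Positive, Negative, Positive, Positive

Rule: at most 20. This holds for each 'Positive' example and fails for each 'Negative' one.
15 → 15 ≤ 20 → Positive.
25 → 25 > 20 → Negative.
17 → 17 ≤ 20 → Positive.
12 → 12 ≤ 20 → Positive.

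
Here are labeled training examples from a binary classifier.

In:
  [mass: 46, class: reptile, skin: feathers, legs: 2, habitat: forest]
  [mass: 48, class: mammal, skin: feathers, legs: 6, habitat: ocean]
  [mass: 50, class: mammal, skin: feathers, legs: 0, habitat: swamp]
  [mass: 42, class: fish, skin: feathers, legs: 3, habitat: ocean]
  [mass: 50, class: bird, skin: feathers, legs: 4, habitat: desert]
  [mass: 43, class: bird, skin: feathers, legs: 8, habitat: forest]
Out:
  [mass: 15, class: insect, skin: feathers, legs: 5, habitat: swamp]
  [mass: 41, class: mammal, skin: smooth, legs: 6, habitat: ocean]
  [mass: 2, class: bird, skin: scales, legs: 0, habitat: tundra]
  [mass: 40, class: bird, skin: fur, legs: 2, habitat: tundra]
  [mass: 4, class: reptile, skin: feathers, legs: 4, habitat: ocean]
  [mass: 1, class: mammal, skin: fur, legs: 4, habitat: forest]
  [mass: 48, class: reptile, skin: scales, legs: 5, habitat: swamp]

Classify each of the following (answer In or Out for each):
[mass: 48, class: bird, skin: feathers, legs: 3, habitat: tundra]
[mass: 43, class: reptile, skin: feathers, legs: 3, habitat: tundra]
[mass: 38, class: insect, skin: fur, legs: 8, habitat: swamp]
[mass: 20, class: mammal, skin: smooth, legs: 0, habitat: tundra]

In, In, Out, Out

The pattern is that an item is 'In' exactly when: skin is feathers AND mass ≥ 40.
[mass: 48, class: bird, skin: feathers, legs: 3, habitat: tundra] → skin is feathers, mass = 48 → In.
[mass: 43, class: reptile, skin: feathers, legs: 3, habitat: tundra] → skin is feathers, mass = 43 → In.
[mass: 38, class: insect, skin: fur, legs: 8, habitat: swamp] → skin is fur, mass = 38 → Out.
[mass: 20, class: mammal, skin: smooth, legs: 0, habitat: tundra] → skin is smooth, mass = 20 → Out.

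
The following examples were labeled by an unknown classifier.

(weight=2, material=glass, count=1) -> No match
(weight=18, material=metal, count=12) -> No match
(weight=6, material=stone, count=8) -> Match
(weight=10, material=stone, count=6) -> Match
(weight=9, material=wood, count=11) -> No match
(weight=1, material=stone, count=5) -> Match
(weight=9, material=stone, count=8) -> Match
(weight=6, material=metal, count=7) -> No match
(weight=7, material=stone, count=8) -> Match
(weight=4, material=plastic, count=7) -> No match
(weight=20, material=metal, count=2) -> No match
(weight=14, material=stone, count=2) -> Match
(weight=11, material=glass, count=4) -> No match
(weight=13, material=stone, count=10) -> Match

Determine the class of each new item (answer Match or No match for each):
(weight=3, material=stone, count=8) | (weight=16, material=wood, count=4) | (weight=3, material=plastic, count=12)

Match, No match, No match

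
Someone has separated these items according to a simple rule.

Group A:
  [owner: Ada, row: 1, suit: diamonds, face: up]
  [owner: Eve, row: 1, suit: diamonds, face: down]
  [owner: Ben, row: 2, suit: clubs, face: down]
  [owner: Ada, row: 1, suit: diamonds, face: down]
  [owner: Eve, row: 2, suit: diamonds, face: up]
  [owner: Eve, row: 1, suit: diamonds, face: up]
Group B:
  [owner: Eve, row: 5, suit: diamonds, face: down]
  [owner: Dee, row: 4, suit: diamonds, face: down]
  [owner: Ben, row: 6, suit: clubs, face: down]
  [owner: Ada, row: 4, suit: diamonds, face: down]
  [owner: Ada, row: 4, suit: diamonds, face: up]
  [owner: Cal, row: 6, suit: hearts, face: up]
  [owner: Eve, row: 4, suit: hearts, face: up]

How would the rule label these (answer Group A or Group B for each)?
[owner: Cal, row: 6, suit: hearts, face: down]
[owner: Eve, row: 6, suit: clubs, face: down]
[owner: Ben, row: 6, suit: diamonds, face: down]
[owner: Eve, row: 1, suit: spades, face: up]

The simplest hypothesis consistent with all the labels is: row ≤ 2.
[owner: Cal, row: 6, suit: hearts, face: down]: row = 6 — lacks this property, so Group B. [owner: Eve, row: 6, suit: clubs, face: down]: row = 6 — lacks this property, so Group B. [owner: Ben, row: 6, suit: diamonds, face: down]: row = 6 — lacks this property, so Group B. [owner: Eve, row: 1, suit: spades, face: up]: row = 1 — qualifies, so Group A.

Group B, Group B, Group B, Group A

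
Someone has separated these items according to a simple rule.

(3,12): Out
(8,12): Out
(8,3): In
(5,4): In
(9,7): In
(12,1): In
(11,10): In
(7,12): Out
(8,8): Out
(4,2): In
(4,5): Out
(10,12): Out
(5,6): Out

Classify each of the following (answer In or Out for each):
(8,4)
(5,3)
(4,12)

'In' ⟺ first > second.
(8,4): 8 > 4 — qualifies, so In. (5,3): 5 > 3 — qualifies, so In. (4,12): 4 < 12 — doesn't match, so Out.

In, In, Out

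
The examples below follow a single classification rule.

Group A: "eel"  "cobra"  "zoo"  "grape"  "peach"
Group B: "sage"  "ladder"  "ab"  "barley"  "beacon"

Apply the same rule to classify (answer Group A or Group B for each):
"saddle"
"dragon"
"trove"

Every 'Group A' example satisfies: odd length. None of the 'Group B' examples do.
"saddle": length 6, does not satisfy this → Group B.
"dragon": length 6, does not satisfy this → Group B.
"trove": length 5, qualifies → Group A.

Group B, Group B, Group A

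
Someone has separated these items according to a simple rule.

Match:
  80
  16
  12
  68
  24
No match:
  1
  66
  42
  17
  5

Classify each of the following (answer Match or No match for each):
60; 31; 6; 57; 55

Match, No match, No match, No match, No match

The rule appears to be: multiple of 4.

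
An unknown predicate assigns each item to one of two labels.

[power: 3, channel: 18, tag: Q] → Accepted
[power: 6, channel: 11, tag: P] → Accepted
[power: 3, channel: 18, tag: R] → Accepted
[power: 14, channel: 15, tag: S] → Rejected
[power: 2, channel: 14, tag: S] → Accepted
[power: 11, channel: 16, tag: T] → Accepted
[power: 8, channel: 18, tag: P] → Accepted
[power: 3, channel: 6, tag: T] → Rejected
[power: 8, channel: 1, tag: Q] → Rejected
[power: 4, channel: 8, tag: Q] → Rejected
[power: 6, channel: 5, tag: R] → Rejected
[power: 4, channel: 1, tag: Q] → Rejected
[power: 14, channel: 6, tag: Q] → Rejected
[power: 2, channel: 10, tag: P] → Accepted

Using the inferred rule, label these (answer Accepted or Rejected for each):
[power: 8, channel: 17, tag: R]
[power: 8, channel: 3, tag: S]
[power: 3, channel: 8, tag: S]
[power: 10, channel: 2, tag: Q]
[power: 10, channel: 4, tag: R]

Accepted, Rejected, Rejected, Rejected, Rejected

'Accepted' ⟺ channel ≥ 10 AND power ≤ 11.
[power: 8, channel: 17, tag: R]: channel = 17, power = 8, fits → Accepted. [power: 8, channel: 3, tag: S]: channel = 3, power = 8, doesn't qualify → Rejected. [power: 3, channel: 8, tag: S]: channel = 8, power = 3, doesn't qualify → Rejected. [power: 10, channel: 2, tag: Q]: channel = 2, power = 10, doesn't qualify → Rejected. [power: 10, channel: 4, tag: R]: channel = 4, power = 10, doesn't qualify → Rejected.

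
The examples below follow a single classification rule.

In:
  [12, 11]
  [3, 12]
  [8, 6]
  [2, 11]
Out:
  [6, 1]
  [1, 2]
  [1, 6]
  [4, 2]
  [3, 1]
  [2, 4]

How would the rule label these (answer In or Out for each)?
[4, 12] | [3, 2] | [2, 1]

In, Out, Out

'In' ⟺ sum ≥ 13.
[4, 12]: 4+12 = 16 — checks out, so In. [3, 2]: 3+2 = 5 — does not fit, so Out. [2, 1]: 2+1 = 3 — does not fit, so Out.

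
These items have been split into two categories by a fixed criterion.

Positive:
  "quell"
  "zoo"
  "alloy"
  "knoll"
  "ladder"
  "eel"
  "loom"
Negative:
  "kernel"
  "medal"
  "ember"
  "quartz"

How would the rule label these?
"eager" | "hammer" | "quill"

Negative, Positive, Positive

Checking candidate rules against both groups, what survives is: has a double letter.
"eager": no doubled letter — lacks this property, so Negative.
"hammer": 'mm' doubled — checks out, so Positive.
"quill": 'll' doubled — checks out, so Positive.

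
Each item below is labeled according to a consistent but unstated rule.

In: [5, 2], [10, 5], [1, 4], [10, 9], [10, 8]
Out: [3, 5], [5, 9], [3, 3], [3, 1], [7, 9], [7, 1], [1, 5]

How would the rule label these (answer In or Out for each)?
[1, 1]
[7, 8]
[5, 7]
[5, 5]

Out, In, Out, Out

Looking at the examples, the only property every 'In' case has and every 'Out' case lacks is: product is even.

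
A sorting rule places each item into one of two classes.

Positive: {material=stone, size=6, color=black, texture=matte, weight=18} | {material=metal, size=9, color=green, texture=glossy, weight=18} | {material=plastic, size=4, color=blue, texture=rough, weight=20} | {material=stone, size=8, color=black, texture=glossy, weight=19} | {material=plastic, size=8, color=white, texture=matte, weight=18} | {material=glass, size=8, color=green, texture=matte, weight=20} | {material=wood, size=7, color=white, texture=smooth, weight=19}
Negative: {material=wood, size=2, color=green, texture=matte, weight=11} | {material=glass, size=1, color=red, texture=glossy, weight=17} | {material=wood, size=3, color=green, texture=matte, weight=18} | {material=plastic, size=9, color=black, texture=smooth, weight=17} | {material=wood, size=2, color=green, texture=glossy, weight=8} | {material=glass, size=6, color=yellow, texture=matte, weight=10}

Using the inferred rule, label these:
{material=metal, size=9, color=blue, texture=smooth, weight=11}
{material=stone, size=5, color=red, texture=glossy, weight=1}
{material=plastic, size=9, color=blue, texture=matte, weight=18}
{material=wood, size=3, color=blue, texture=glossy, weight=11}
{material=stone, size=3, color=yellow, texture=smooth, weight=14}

Negative, Negative, Positive, Negative, Negative

Rule: weight ≥ 18 AND size ≥ 4. This holds for each 'Positive' example and fails for each 'Negative' one.
Negative: {material=metal, size=9, color=blue, texture=smooth, weight=11}, since weight = 11, size = 9. Negative: {material=stone, size=5, color=red, texture=glossy, weight=1}, since weight = 1, size = 5. Positive: {material=plastic, size=9, color=blue, texture=matte, weight=18}, since weight = 18, size = 9. Negative: {material=wood, size=3, color=blue, texture=glossy, weight=11}, since weight = 11, size = 3. Negative: {material=stone, size=3, color=yellow, texture=smooth, weight=14}, since weight = 14, size = 3.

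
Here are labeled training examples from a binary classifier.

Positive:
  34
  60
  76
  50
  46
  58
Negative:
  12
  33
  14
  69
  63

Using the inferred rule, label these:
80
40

Positive, Positive

The simplest hypothesis consistent with all the labels is: even AND at least 33.
80 — 80 is even, 80 ≥ 33, hence Positive. 40 — 40 is even, 40 ≥ 33, hence Positive.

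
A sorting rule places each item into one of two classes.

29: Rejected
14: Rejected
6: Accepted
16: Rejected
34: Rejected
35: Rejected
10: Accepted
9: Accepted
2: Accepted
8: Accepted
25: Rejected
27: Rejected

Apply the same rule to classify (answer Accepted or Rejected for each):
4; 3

The distinguishing property — at most 10 — holds for all the 'Accepted' cases and none of the 'Rejected' cases.
4: 4 ≤ 10, fits → Accepted. 3: 3 ≤ 10, fits → Accepted.

Accepted, Accepted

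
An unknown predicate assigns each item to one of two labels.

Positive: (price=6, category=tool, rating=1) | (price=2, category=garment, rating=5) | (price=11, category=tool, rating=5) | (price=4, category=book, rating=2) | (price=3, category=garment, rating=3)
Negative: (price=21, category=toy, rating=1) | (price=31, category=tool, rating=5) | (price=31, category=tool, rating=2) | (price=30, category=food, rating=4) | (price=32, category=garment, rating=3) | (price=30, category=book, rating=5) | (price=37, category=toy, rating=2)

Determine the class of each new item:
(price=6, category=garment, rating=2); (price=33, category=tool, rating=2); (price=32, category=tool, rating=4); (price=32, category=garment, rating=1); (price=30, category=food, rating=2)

Positive, Negative, Negative, Negative, Negative

All 'Positive' examples share one property — price ≤ 11 — and every 'Negative' example lacks it.
(price=6, category=garment, rating=2) → price = 6 → Positive. (price=33, category=tool, rating=2) → price = 33 → Negative. (price=32, category=tool, rating=4) → price = 32 → Negative. (price=32, category=garment, rating=1) → price = 32 → Negative. (price=30, category=food, rating=2) → price = 30 → Negative.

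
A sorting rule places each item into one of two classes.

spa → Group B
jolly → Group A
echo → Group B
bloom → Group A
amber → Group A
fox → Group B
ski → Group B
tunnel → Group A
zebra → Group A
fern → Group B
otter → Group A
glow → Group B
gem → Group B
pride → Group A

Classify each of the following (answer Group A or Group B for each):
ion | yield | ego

Group B, Group A, Group B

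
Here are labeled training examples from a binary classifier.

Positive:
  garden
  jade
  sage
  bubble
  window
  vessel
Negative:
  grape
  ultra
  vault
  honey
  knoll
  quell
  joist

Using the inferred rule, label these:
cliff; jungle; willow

Negative, Positive, Positive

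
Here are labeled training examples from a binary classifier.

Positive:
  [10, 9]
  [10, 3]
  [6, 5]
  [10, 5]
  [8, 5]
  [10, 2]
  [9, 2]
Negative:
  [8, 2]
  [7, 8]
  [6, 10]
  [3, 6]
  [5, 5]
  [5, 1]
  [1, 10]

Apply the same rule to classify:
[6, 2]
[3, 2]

Every 'Positive' example satisfies: first > second AND sum ≥ 11. None of the 'Negative' examples do.
[6, 2]: Negative (6 > 2, 6+2 = 8). [3, 2]: Negative (3 > 2, 3+2 = 5).

Negative, Negative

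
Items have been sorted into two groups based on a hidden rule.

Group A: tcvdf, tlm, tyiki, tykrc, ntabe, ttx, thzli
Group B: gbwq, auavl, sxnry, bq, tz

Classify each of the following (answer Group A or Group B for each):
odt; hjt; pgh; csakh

Group A, Group A, Group B, Group B

Rule: odd length AND contains 't'. This holds for each 'Group A' example and fails for each 'Group B' one.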